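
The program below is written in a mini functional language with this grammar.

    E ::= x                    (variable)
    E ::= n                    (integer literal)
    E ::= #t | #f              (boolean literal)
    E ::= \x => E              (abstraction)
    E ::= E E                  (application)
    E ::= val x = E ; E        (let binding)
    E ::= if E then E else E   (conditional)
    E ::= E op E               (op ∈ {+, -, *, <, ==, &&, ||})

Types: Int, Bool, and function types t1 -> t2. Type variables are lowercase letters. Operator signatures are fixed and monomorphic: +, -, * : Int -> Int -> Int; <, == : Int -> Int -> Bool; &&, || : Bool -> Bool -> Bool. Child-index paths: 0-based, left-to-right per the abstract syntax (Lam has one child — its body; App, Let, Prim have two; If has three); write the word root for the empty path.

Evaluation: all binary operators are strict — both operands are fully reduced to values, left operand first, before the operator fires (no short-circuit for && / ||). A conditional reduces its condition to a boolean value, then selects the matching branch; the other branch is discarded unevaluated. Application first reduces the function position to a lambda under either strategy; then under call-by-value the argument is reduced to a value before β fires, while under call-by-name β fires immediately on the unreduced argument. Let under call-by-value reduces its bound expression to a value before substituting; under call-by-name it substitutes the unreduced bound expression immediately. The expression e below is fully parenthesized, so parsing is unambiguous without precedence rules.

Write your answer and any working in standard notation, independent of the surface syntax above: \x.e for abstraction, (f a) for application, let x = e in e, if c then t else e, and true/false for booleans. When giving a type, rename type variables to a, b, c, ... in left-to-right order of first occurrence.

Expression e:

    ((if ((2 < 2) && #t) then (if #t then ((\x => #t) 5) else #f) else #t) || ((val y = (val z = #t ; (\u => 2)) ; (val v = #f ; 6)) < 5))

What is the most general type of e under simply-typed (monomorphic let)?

Answer: Bool

Derivation:
  unify Int ~ Int
  unify Int ~ Int
  unify Bool ~ Bool
  unify Bool ~ Bool
  unify Bool ~ Bool
  unify Bool ~ Bool
\x._ : a -> Bool
  unify a -> Bool ~ Int -> b
  unify a ~ Int
  unify Bool ~ b
_ _ : Bool
  unify Bool ~ Bool
  unify Bool ~ Bool
  unify Bool ~ Bool
let z : Bool
\u._ : c -> Int
let y : c -> Int
let v : Bool
  unify Int ~ Int
  unify Int ~ Int
  unify Bool ~ Bool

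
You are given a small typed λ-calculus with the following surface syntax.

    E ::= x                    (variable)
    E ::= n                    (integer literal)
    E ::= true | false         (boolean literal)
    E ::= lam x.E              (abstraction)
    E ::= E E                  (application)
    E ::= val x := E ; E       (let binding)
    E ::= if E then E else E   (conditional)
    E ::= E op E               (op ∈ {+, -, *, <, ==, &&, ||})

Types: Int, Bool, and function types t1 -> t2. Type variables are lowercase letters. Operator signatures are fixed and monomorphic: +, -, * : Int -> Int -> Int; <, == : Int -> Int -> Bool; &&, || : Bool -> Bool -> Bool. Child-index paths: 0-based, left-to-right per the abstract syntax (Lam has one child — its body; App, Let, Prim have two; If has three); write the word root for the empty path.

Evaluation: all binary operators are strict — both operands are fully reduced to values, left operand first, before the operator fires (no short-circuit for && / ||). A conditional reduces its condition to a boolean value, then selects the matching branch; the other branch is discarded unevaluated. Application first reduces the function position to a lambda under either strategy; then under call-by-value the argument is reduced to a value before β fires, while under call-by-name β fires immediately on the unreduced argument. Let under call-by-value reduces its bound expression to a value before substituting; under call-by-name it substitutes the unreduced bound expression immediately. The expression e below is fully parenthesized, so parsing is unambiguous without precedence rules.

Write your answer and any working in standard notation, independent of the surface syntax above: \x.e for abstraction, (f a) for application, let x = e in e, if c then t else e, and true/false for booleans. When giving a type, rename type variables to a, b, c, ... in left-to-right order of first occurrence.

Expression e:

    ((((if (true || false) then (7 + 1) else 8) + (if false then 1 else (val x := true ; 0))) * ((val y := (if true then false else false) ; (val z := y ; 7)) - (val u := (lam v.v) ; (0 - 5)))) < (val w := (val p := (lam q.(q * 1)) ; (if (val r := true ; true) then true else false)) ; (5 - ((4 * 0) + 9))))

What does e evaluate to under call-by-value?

Answer: false

Trace:
step 0: ((((if (true || false) then (7 + 1) else 8) + (if false then 1 else (let x = true in 0))) * ((let y = (if true then false else false) in (let z = y in 7)) - (let u = (\v.v) in (0 - 5)))) < (let w = (let p = (\q.(q * 1)) in (if (let r = true in true) then true else false)) in (5 - ((4 * 0) + 9))))
step 1: [delta@0.0.0.0] ((((if true then (7 + 1) else 8) + (if false then 1 else (let x = true in 0))) * ((let y = (if true then false else false) in (let z = y in 7)) - (let u = (\v.v) in (0 - 5)))) < (let w = (let p = (\q.(q * 1)) in (if (let r = true in true) then true else false)) in (5 - ((4 * 0) + 9))))
step 2: [if@0.0.0] ((((7 + 1) + (if false then 1 else (let x = true in 0))) * ((let y = (if true then false else false) in (let z = y in 7)) - (let u = (\v.v) in (0 - 5)))) < (let w = (let p = (\q.(q * 1)) in (if (let r = true in true) then true else false)) in (5 - ((4 * 0) + 9))))
step 3: [delta@0.0.0] (((8 + (if false then 1 else (let x = true in 0))) * ((let y = (if true then false else false) in (let z = y in 7)) - (let u = (\v.v) in (0 - 5)))) < (let w = (let p = (\q.(q * 1)) in (if (let r = true in true) then true else false)) in (5 - ((4 * 0) + 9))))
step 4: [if@0.0.1] (((8 + (let x = true in 0)) * ((let y = (if true then false else false) in (let z = y in 7)) - (let u = (\v.v) in (0 - 5)))) < (let w = (let p = (\q.(q * 1)) in (if (let r = true in true) then true else false)) in (5 - ((4 * 0) + 9))))
step 5: [let@0.0.1] (((8 + 0) * ((let y = (if true then false else false) in (let z = y in 7)) - (let u = (\v.v) in (0 - 5)))) < (let w = (let p = (\q.(q * 1)) in (if (let r = true in true) then true else false)) in (5 - ((4 * 0) + 9))))
step 6: [delta@0.0] ((8 * ((let y = (if true then false else false) in (let z = y in 7)) - (let u = (\v.v) in (0 - 5)))) < (let w = (let p = (\q.(q * 1)) in (if (let r = true in true) then true else false)) in (5 - ((4 * 0) + 9))))
step 7: [if@0.1.0.0] ((8 * ((let y = false in (let z = y in 7)) - (let u = (\v.v) in (0 - 5)))) < (let w = (let p = (\q.(q * 1)) in (if (let r = true in true) then true else false)) in (5 - ((4 * 0) + 9))))
step 8: [let@0.1.0] ((8 * ((let z = false in 7) - (let u = (\v.v) in (0 - 5)))) < (let w = (let p = (\q.(q * 1)) in (if (let r = true in true) then true else false)) in (5 - ((4 * 0) + 9))))
step 9: [let@0.1.0] ((8 * (7 - (let u = (\v.v) in (0 - 5)))) < (let w = (let p = (\q.(q * 1)) in (if (let r = true in true) then true else false)) in (5 - ((4 * 0) + 9))))
step 10: [let@0.1.1] ((8 * (7 - (0 - 5))) < (let w = (let p = (\q.(q * 1)) in (if (let r = true in true) then true else false)) in (5 - ((4 * 0) + 9))))
step 11: [delta@0.1.1] ((8 * (7 - -5)) < (let w = (let p = (\q.(q * 1)) in (if (let r = true in true) then true else false)) in (5 - ((4 * 0) + 9))))
step 12: [delta@0.1] ((8 * 12) < (let w = (let p = (\q.(q * 1)) in (if (let r = true in true) then true else false)) in (5 - ((4 * 0) + 9))))
step 13: [delta@0] (96 < (let w = (let p = (\q.(q * 1)) in (if (let r = true in true) then true else false)) in (5 - ((4 * 0) + 9))))
step 14: [let@1.0] (96 < (let w = (if (let r = true in true) then true else false) in (5 - ((4 * 0) + 9))))
step 15: [let@1.0.0] (96 < (let w = (if true then true else false) in (5 - ((4 * 0) + 9))))
step 16: [if@1.0] (96 < (let w = true in (5 - ((4 * 0) + 9))))
step 17: [let@1] (96 < (5 - ((4 * 0) + 9)))
step 18: [delta@1.1.0] (96 < (5 - (0 + 9)))
step 19: [delta@1.1] (96 < (5 - 9))
step 20: [delta@1] (96 < -4)
step 21: [delta@root] false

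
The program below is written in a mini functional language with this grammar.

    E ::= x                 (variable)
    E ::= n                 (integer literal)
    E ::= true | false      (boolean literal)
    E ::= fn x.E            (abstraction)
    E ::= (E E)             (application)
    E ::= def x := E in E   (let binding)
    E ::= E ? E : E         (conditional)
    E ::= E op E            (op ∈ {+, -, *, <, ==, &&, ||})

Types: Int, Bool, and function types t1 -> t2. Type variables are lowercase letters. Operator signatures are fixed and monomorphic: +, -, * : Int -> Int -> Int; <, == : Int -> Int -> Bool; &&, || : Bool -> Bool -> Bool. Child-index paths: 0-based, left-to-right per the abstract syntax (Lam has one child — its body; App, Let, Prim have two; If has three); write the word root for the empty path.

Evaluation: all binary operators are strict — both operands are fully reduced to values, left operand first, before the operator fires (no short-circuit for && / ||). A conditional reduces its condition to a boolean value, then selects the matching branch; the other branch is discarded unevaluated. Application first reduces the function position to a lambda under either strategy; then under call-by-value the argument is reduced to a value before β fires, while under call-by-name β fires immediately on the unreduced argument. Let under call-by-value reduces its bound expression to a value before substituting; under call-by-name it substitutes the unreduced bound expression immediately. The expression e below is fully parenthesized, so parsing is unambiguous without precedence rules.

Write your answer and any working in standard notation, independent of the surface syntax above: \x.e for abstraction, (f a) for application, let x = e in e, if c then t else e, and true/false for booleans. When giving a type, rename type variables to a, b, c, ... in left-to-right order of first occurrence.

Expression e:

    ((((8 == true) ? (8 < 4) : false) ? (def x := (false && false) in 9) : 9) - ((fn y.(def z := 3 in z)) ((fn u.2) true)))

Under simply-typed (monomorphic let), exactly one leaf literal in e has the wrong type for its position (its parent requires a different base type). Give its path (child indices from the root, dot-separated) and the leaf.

Working:
  unify Int ~ Int
  unify Bool ~ Int
  FAIL: mismatch Bool ~ Int

Answer: 0.0.0.1 : true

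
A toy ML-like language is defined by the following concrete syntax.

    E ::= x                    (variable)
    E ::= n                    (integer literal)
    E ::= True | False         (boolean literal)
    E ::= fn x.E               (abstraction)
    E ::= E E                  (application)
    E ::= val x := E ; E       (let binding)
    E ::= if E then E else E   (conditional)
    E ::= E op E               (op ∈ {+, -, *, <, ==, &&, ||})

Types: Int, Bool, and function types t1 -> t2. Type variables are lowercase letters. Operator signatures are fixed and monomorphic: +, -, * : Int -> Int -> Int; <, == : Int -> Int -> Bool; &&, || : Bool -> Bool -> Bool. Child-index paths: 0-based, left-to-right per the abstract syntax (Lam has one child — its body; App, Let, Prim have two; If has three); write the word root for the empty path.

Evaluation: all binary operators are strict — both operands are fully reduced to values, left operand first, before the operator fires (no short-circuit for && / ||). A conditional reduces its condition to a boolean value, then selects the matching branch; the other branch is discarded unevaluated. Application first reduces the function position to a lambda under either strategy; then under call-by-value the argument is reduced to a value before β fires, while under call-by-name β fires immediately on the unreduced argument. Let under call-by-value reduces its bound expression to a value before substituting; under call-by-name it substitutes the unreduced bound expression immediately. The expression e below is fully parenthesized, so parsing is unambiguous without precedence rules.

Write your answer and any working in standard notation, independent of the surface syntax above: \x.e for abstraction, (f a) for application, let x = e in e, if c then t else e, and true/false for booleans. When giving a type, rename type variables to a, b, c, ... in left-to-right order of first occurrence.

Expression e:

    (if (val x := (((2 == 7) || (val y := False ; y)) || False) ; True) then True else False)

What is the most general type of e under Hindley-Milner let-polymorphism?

Answer: Bool

Derivation:
  unify Int ~ Int
  unify Int ~ Int
  unify Bool ~ Bool
let y : Bool
y : Bool
  unify Bool ~ Bool
  unify Bool ~ Bool
  unify Bool ~ Bool
let x : Bool
  unify Bool ~ Bool
  unify Bool ~ Bool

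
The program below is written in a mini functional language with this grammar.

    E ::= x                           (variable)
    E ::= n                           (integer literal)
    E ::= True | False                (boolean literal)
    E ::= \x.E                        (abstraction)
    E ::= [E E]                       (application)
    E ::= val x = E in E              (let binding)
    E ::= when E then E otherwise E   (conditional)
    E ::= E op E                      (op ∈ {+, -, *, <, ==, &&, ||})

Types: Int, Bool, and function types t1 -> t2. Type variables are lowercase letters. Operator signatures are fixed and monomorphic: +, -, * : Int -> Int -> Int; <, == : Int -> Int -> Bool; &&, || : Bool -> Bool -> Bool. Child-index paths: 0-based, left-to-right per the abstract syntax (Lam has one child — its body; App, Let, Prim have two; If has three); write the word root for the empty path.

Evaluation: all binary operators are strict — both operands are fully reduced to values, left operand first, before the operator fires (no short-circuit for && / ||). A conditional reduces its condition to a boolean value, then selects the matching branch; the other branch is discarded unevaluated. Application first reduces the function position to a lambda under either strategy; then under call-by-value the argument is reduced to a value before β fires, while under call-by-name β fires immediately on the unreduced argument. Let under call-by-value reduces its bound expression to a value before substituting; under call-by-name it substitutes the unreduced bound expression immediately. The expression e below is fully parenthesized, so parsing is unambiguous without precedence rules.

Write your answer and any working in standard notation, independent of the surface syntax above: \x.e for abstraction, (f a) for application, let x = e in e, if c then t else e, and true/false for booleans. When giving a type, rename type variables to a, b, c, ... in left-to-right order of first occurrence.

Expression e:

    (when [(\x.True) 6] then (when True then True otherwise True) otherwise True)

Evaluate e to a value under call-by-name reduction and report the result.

Derivation:
step 0: (if ((\x.true) 6) then (if true then true else true) else true)
step 1: [beta@0] (if true then (if true then true else true) else true)
step 2: [if@root] (if true then true else true)
step 3: [if@root] true

Answer: true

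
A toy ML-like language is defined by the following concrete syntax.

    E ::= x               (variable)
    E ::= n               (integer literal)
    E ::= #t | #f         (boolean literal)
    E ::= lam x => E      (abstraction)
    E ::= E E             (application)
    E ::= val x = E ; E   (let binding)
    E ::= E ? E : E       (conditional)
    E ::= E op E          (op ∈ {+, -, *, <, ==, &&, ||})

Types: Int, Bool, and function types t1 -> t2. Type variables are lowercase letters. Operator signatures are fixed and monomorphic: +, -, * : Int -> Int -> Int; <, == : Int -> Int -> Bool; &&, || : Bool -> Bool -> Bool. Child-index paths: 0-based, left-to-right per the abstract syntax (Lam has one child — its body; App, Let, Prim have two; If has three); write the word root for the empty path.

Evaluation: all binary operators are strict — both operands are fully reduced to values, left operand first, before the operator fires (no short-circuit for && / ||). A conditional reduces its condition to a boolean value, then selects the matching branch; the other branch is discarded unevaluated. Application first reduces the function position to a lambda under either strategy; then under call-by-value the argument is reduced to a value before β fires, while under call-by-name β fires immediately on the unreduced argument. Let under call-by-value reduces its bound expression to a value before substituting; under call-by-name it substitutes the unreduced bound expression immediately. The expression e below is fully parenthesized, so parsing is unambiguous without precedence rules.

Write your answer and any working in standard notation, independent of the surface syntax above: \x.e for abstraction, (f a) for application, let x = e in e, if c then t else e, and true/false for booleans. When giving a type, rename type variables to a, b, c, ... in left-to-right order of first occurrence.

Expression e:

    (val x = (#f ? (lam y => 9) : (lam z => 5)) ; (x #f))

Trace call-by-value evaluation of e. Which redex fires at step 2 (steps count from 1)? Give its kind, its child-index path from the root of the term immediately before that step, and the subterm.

Answer: let at root : (let x = (\z.5) in (x false))

Trace:
step 0: (let x = (if false then (\y.9) else (\z.5)) in (x false))
step 1: [if@0] (let x = (\z.5) in (x false))
step 2: [let@root] ((\z.5) false)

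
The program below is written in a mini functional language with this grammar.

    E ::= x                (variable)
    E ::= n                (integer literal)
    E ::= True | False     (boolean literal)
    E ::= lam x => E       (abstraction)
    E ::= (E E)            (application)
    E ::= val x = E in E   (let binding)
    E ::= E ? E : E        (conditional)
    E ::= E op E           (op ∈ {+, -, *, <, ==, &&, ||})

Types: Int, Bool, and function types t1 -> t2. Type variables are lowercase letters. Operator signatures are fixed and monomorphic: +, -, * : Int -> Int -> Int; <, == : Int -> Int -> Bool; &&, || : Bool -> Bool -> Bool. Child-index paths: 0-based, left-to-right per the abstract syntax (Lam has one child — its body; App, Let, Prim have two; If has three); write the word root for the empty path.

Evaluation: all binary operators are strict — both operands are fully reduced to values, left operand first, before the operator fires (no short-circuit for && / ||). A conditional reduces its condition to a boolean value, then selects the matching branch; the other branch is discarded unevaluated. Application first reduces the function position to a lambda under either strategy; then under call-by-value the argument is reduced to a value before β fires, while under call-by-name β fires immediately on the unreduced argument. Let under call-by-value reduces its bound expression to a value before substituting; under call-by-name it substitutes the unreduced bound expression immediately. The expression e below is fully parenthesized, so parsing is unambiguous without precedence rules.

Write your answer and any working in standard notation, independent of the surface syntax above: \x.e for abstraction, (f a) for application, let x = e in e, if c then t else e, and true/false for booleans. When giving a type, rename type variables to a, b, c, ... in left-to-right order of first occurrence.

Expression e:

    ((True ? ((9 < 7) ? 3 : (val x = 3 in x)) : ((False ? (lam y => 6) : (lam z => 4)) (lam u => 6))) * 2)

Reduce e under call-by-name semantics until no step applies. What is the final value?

Derivation:
step 0: ((if true then (if (9 < 7) then 3 else (let x = 3 in x)) else ((if false then (\y.6) else (\z.4)) (\u.6))) * 2)
step 1: [if@0] ((if (9 < 7) then 3 else (let x = 3 in x)) * 2)
step 2: [delta@0.0] ((if false then 3 else (let x = 3 in x)) * 2)
step 3: [if@0] ((let x = 3 in x) * 2)
step 4: [let@0] (3 * 2)
step 5: [delta@root] 6

Answer: 6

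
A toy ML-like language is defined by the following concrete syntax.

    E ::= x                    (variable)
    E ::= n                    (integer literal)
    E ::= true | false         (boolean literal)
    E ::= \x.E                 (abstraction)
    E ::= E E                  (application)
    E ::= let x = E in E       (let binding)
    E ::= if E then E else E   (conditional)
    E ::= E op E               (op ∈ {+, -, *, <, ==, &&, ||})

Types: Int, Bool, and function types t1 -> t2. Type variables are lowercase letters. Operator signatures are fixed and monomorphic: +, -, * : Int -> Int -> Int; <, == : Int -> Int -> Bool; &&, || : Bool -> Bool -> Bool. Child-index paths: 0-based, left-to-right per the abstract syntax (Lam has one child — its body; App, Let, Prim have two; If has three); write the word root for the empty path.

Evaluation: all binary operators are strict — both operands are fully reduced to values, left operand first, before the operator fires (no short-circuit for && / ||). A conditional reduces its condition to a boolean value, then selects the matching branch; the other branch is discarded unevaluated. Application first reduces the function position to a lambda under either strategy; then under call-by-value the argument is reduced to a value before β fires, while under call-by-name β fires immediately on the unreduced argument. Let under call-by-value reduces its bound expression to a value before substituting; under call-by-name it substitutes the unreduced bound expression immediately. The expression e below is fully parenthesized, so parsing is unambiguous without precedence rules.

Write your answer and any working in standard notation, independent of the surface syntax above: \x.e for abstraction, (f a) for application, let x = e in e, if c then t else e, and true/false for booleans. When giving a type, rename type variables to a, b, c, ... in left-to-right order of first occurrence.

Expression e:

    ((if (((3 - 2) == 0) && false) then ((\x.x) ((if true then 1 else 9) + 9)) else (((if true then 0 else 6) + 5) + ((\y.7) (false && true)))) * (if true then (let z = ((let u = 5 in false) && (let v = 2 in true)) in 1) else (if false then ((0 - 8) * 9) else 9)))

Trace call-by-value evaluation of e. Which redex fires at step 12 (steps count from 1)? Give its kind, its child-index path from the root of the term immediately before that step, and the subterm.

Answer: let at 1.0.1 : (let v = 2 in true)

Derivation:
step 0: ((if (((3 - 2) == 0) && false) then ((\x.x) ((if true then 1 else 9) + 9)) else (((if true then 0 else 6) + 5) + ((\y.7) (false && true)))) * (if true then (let z = ((let u = 5 in false) && (let v = 2 in true)) in 1) else (if false then ((0 - 8) * 9) else 9)))
step 1: [delta@0.0.0.0] ((if ((1 == 0) && false) then ((\x.x) ((if true then 1 else 9) + 9)) else (((if true then 0 else 6) + 5) + ((\y.7) (false && true)))) * (if true then (let z = ((let u = 5 in false) && (let v = 2 in true)) in 1) else (if false then ((0 - 8) * 9) else 9)))
step 2: [delta@0.0.0] ((if (false && false) then ((\x.x) ((if true then 1 else 9) + 9)) else (((if true then 0 else 6) + 5) + ((\y.7) (false && true)))) * (if true then (let z = ((let u = 5 in false) && (let v = 2 in true)) in 1) else (if false then ((0 - 8) * 9) else 9)))
step 3: [delta@0.0] ((if false then ((\x.x) ((if true then 1 else 9) + 9)) else (((if true then 0 else 6) + 5) + ((\y.7) (false && true)))) * (if true then (let z = ((let u = 5 in false) && (let v = 2 in true)) in 1) else (if false then ((0 - 8) * 9) else 9)))
step 4: [if@0] ((((if true then 0 else 6) + 5) + ((\y.7) (false && true))) * (if true then (let z = ((let u = 5 in false) && (let v = 2 in true)) in 1) else (if false then ((0 - 8) * 9) else 9)))
step 5: [if@0.0.0] (((0 + 5) + ((\y.7) (false && true))) * (if true then (let z = ((let u = 5 in false) && (let v = 2 in true)) in 1) else (if false then ((0 - 8) * 9) else 9)))
step 6: [delta@0.0] ((5 + ((\y.7) (false && true))) * (if true then (let z = ((let u = 5 in false) && (let v = 2 in true)) in 1) else (if false then ((0 - 8) * 9) else 9)))
step 7: [delta@0.1.1] ((5 + ((\y.7) false)) * (if true then (let z = ((let u = 5 in false) && (let v = 2 in true)) in 1) else (if false then ((0 - 8) * 9) else 9)))
step 8: [beta@0.1] ((5 + 7) * (if true then (let z = ((let u = 5 in false) && (let v = 2 in true)) in 1) else (if false then ((0 - 8) * 9) else 9)))
step 9: [delta@0] (12 * (if true then (let z = ((let u = 5 in false) && (let v = 2 in true)) in 1) else (if false then ((0 - 8) * 9) else 9)))
step 10: [if@1] (12 * (let z = ((let u = 5 in false) && (let v = 2 in true)) in 1))
step 11: [let@1.0.0] (12 * (let z = (false && (let v = 2 in true)) in 1))
step 12: [let@1.0.1] (12 * (let z = (false && true) in 1))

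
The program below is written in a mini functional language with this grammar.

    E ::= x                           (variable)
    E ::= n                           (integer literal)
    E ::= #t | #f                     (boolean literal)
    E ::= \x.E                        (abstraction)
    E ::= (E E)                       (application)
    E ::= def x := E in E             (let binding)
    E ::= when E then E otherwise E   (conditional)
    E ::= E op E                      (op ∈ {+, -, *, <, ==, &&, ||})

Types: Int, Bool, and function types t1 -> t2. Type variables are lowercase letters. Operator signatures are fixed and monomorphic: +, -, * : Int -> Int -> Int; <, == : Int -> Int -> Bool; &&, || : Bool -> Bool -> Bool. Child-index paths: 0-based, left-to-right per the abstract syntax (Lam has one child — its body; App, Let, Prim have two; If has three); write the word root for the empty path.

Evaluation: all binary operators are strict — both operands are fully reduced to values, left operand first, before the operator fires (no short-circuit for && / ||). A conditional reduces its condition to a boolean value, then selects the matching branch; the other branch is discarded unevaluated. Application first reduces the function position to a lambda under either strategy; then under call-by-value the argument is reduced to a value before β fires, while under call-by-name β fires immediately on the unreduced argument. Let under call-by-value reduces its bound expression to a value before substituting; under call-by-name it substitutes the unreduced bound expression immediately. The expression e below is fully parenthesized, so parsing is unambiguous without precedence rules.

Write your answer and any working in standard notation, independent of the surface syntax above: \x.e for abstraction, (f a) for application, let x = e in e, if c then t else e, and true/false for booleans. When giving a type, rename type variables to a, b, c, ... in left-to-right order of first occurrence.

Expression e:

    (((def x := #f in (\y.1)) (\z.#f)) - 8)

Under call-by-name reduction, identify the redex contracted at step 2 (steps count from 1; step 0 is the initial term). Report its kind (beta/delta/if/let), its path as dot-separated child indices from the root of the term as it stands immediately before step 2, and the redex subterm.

Working:
step 0: (((let x = false in (\y.1)) (\z.false)) - 8)
step 1: [let@0.0] (((\y.1) (\z.false)) - 8)
step 2: [beta@0] (1 - 8)

Answer: beta at 0 : ((\y.1) (\z.false))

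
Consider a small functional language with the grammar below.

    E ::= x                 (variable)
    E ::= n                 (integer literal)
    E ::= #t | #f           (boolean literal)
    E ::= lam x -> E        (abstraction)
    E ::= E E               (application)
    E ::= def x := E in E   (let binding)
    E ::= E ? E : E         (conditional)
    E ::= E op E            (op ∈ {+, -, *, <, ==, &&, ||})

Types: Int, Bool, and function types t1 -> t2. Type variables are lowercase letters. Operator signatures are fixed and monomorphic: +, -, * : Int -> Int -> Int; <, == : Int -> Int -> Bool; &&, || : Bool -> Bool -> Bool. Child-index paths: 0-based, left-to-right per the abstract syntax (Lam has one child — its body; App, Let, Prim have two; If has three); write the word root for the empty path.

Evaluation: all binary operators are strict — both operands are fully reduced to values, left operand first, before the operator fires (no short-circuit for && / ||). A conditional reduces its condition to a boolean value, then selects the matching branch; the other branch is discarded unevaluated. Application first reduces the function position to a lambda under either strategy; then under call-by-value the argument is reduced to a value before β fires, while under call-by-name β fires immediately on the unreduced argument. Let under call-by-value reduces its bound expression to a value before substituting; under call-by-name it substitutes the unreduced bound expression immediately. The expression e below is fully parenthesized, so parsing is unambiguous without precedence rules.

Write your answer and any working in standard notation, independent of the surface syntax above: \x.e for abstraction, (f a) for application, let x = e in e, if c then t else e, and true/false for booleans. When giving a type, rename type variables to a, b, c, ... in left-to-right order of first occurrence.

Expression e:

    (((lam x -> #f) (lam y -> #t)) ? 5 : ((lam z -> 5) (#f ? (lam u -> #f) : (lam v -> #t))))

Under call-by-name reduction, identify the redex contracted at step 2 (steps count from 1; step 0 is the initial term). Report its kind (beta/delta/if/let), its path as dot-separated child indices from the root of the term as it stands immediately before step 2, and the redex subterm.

Derivation:
step 0: (if ((\x.false) (\y.true)) then 5 else ((\z.5) (if false then (\u.false) else (\v.true))))
step 1: [beta@0] (if false then 5 else ((\z.5) (if false then (\u.false) else (\v.true))))
step 2: [if@root] ((\z.5) (if false then (\u.false) else (\v.true)))

Answer: if at root : (if false then 5 else ((\z.5) (if false then (\u.false) else (\v.true))))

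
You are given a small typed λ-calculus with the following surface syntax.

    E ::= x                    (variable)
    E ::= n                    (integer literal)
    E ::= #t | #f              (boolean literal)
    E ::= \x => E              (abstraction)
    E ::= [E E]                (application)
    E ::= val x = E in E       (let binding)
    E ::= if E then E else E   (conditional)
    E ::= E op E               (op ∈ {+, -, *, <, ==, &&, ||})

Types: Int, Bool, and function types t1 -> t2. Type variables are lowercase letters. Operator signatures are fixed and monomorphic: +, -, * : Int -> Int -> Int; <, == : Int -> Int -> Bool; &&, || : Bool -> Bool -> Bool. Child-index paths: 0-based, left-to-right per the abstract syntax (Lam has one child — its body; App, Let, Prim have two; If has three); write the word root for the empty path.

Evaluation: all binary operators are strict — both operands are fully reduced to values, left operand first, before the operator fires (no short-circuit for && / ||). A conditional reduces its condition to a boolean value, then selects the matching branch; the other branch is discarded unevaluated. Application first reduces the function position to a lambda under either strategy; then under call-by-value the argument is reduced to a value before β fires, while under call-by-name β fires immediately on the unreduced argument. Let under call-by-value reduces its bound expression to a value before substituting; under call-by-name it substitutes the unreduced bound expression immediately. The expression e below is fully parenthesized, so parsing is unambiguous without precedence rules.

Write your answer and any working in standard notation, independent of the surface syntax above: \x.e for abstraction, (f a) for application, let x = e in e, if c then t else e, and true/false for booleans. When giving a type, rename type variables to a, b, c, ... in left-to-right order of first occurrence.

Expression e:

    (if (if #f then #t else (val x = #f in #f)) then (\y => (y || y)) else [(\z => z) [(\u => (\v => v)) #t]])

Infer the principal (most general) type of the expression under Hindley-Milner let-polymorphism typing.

Derivation:
  unify Bool ~ Bool
let x : Bool
  unify Bool ~ Bool
  unify Bool ~ Bool
y : a
  unify a ~ Bool
y : Bool
  unify Bool ~ Bool
\y._ : Bool -> Bool
z : b
\z._ : b -> b
v : d
\v._ : d -> d
\u._ : c -> d -> d
  unify c -> d -> d ~ Bool -> e
  unify c ~ Bool
  unify d -> d ~ e
_ _ : d -> d
  unify b -> b ~ (d -> d) -> f
  unify b ~ d -> d
  unify d -> d ~ f
_ _ : d -> d
  unify Bool -> Bool ~ d -> d
  unify Bool ~ d
  unify Bool ~ Bool

Answer: Bool -> Bool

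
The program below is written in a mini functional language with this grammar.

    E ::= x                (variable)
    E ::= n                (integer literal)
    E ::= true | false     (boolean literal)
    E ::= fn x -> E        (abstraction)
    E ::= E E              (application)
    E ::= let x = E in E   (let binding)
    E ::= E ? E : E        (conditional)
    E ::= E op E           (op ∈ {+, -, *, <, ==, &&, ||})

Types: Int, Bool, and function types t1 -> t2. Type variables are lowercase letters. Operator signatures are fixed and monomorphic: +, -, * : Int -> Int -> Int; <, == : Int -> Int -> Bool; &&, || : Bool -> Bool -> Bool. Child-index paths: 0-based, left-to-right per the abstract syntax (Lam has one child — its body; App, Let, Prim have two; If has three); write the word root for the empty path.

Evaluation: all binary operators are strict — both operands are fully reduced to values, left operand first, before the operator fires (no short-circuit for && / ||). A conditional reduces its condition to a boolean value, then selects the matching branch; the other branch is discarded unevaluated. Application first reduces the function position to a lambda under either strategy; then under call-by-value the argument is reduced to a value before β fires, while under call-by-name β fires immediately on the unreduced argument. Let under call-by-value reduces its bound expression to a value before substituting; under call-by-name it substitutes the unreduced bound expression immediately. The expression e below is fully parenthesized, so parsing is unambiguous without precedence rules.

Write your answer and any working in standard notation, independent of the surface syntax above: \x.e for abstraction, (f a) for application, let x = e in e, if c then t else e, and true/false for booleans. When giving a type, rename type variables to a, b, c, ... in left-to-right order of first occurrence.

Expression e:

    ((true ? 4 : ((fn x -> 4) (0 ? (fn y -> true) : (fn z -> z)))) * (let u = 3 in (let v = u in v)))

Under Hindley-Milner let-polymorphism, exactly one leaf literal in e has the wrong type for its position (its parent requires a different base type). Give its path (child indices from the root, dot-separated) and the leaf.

Answer: 0.2.1.0 : 0

Trace:
  unify Bool ~ Bool
\x._ : a -> Int
  unify Int ~ Bool
  FAIL: mismatch Int ~ Bool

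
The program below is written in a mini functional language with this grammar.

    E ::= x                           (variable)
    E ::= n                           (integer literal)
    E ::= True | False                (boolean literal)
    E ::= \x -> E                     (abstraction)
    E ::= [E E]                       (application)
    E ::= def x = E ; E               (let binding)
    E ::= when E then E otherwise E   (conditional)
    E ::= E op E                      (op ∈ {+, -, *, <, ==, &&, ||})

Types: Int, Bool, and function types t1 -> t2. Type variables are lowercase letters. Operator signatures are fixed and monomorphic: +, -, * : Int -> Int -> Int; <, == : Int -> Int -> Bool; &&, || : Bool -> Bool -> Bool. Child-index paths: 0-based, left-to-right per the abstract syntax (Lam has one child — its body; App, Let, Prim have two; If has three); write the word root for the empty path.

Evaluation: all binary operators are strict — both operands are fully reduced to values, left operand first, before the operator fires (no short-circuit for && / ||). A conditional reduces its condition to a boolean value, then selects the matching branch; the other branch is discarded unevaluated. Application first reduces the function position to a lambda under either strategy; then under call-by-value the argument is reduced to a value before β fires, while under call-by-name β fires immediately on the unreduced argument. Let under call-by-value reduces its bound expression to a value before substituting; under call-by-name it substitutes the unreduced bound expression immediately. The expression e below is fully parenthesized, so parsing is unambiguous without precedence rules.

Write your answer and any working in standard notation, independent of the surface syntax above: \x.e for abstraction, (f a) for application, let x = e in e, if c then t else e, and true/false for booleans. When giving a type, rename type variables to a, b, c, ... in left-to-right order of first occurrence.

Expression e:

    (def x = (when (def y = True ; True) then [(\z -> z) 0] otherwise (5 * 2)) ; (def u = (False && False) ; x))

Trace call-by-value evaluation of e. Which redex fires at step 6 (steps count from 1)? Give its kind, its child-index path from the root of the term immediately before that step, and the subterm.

Answer: let at root : (let u = false in 0)

Working:
step 0: (let x = (if (let y = true in true) then ((\z.z) 0) else (5 * 2)) in (let u = (false && false) in x))
step 1: [let@0.0] (let x = (if true then ((\z.z) 0) else (5 * 2)) in (let u = (false && false) in x))
step 2: [if@0] (let x = ((\z.z) 0) in (let u = (false && false) in x))
step 3: [beta@0] (let x = 0 in (let u = (false && false) in x))
step 4: [let@root] (let u = (false && false) in 0)
step 5: [delta@0] (let u = false in 0)
step 6: [let@root] 0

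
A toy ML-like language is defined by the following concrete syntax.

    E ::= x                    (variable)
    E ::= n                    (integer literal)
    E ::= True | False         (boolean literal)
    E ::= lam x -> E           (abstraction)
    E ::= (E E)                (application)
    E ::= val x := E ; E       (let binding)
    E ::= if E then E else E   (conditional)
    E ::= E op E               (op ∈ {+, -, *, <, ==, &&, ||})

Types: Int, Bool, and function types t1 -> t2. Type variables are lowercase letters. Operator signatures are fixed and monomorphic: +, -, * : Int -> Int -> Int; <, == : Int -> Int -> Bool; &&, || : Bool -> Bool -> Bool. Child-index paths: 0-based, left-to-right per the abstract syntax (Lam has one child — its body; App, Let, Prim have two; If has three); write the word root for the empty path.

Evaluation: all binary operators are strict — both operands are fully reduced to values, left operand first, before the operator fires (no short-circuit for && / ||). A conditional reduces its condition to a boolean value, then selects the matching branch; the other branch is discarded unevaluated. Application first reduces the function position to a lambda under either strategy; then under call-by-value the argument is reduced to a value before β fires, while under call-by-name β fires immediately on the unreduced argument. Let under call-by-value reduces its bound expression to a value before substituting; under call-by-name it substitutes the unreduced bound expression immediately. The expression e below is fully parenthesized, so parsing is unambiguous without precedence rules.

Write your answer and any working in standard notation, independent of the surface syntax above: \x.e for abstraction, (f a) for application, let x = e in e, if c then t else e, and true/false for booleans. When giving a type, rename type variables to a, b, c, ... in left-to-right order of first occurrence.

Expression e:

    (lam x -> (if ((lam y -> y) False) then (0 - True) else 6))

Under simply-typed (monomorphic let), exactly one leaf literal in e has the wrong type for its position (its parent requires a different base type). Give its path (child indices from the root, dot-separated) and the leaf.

Answer: 0.1.1 : true

Trace:
y : b
\y._ : b -> b
  unify b -> b ~ Bool -> c
  unify b ~ Bool
  unify Bool ~ c
_ _ : Bool
  unify Bool ~ Bool
  unify Int ~ Int
  unify Bool ~ Int
  FAIL: mismatch Bool ~ Int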